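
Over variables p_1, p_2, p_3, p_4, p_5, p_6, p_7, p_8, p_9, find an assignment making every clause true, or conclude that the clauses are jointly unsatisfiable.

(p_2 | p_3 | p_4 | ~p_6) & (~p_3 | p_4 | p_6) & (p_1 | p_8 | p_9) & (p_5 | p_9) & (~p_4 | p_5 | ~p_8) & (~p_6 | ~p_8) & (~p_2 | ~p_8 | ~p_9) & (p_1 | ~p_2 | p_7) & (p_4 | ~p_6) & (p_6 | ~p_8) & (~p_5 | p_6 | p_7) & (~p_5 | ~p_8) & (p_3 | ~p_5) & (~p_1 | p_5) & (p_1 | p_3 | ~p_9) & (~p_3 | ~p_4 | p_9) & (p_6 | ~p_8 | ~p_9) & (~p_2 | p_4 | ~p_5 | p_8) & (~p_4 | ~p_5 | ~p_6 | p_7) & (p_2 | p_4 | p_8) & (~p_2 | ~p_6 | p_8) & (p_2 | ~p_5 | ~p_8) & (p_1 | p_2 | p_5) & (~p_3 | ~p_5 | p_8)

p_1=F, p_2=T, p_3=T, p_4=T, p_5=F, p_6=F, p_7=T, p_8=F, p_9=T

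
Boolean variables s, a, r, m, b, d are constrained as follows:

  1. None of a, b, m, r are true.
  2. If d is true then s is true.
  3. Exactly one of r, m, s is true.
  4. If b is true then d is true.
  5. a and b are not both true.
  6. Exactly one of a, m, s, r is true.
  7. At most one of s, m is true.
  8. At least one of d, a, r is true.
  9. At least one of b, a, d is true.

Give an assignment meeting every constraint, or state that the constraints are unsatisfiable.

s = True; a = False; r = False; m = False; b = False; d = True

  (1) {a, b, m, r}: 0 true — none ✓
  (2) d=T ⇒ s: T ✓
  (3) {r, m, s}: 1 true — exactly one ✓
  (4) b=F ⇒ d: vacuous ✓
  (5) a=F, b=F — not both ✓
  (6) {a, m, s, r}: 1 true — exactly one ✓
  (7) {s, m}: 1 true — at most one ✓
  (8) {d, a, r}: 1 true — at least one ✓
  (9) {b, a, d}: 1 true — at least one ✓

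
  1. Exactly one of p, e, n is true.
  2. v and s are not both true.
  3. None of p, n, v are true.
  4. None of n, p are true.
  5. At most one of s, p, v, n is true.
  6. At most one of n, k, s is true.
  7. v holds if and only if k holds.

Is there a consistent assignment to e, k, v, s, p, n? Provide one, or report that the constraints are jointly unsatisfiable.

e=T, k=F, v=F, s=T, p=F, n=F

  (1) {p, e, n}: 1 true — exactly one ✓
  (2) v=F, s=T — not both ✓
  (3) {p, n, v}: 0 true — none ✓
  (4) {n, p}: 0 true — none ✓
  (5) {s, p, v, n}: 1 true — at most one ✓
  (6) {n, k, s}: 1 true — at most one ✓
  (7) v=F, k=F — same ✓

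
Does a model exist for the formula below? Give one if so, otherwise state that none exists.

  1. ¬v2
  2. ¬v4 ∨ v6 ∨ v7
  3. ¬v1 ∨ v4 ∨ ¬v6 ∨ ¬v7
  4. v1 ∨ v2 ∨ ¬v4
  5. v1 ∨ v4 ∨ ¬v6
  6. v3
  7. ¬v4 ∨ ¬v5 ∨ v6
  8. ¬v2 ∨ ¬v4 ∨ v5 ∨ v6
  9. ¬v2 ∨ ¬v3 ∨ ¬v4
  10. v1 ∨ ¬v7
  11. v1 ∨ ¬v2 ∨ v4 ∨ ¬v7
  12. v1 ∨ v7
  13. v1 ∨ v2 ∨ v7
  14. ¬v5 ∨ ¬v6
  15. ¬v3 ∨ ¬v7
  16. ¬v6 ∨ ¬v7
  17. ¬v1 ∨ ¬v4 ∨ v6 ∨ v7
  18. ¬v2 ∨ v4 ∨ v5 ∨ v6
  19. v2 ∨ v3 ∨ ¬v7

v1 = True; v2 = False; v3 = True; v4 = False; v5 = False; v6 = False; v7 = False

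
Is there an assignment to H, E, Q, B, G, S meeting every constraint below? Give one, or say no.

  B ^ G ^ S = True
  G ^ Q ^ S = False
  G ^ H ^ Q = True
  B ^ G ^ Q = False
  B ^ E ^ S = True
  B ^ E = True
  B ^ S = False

H=T, E=T, Q=T, B=F, G=T, S=F

B ^ G ^ S = F ^ T ^ F = True ✓
G ^ Q ^ S = T ^ T ^ F = False ✓
G ^ H ^ Q = T ^ T ^ T = True ✓
B ^ G ^ Q = F ^ T ^ T = False ✓
B ^ E ^ S = F ^ T ^ F = True ✓
B ^ E = F ^ T = True ✓
B ^ S = F ^ F = False ✓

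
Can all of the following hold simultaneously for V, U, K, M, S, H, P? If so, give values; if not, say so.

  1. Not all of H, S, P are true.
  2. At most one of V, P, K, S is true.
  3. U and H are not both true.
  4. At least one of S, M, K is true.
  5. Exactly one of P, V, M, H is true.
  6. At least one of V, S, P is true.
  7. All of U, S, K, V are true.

Case K = True:
  (2) with K=T forces V = False.
  Constraint (7) is violated (V=F) — contradiction.
Case K = False:
  Constraint (7) is violated (K=F) — contradiction.
Both cases fail — unsatisfiable.

Unsatisfiable — no assignment works.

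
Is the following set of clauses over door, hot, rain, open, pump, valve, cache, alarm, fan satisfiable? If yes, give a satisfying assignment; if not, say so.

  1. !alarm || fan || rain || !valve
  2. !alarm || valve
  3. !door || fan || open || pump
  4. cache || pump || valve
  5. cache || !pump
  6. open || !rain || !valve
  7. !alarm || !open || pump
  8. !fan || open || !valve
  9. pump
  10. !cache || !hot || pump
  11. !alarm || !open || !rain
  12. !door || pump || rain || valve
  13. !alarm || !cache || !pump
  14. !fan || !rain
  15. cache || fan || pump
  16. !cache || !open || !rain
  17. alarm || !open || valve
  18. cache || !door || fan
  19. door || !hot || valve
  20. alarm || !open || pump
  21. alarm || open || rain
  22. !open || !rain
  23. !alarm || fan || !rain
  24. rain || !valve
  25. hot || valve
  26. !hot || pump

door: True, hot: True, rain: True, open: False, pump: True, valve: False, cache: True, alarm: False, fan: False

Unit clause (pump) forces pump = True.
In (cache || !pump) only cache is left, so cache = True.
In (!alarm || !cache || !pump) only !alarm is left, so alarm = False.
Set door = True.
Try hot = False:
  (hot || valve) forces valve = True.
  (rain || !valve) forces rain = True.
  (open || !rain || !valve) forces open = True.
  clause (!cache || !open || !rain) is falsified — backtrack.
So hot = True.
Try rain = False:
  (alarm || open || rain) forces open = True.
  (alarm || !open || valve) forces valve = True.
  clause (rain || !valve) is falsified — backtrack.
So rain = True.
  then (!fan || !rain) forces fan = False.
  then (!cache || !open || !rain) forces open = False.
  then (open || !rain || !valve) forces valve = False.
All clauses satisfied.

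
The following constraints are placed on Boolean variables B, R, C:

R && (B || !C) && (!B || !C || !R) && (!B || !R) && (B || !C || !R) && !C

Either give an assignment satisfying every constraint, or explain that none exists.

B=F; R=T; C=F

Unit clause (R) forces R = True.
In (!B || !R) only !B is left, so B = False.
In (B || !C || !R) only !C is left, so C = False.
Check each clause:
  (R): R holds.
  (B || !C): !C holds.
  (!B || !C || !R): !B holds.
  (!B || !R): !B holds.
  (B || !C || !R): !C holds.
  (!C): !C holds.
All clauses satisfied.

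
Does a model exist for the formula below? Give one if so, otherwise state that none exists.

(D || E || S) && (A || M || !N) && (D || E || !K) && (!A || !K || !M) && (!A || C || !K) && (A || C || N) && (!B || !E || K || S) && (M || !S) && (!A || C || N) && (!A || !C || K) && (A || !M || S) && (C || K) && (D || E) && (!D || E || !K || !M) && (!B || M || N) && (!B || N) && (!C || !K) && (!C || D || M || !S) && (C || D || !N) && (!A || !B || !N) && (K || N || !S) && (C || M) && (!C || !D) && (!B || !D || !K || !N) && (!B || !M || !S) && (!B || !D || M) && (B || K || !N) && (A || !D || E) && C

E: True, C: True, M: False, S: False, B: False, A: False, D: False, N: False, K: False

Unit clause (C) forces C = True.
In (!C || !K) only !K is left, so K = False.
In (!C || !D) only !D is left, so D = False.
In (!A || !C || K) only !A is left, so A = False.
In (D || E) only E is left, so E = True.
Try M = True:
  (A || !M || S) forces S = True.
  (K || N || !S) forces N = True.
  (!B || !M || !S) forces B = False.
  clause (B || K || !N) is falsified — backtrack.
So M = False.
  then (A || M || !N) forces N = False.
  then (M || !S) forces S = False.
  then (!B || M || N) forces B = False.
All clauses satisfied.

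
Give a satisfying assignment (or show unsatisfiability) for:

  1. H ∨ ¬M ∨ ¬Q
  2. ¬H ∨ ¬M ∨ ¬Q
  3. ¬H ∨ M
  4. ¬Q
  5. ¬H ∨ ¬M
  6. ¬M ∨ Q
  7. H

No satisfying assignment exists.

Case H = True:
  (¬H ∨ M) forces M = True.
  Clause (¬H ∨ ¬M) is falsified — contradiction.
Case H = False:
  Clause (H) is falsified — contradiction.
Both cases fail, so the formula is unsatisfiable.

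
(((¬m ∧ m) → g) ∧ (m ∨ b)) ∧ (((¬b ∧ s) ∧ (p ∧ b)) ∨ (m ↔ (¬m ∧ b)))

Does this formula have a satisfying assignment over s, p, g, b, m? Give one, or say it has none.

Case m = True: the formula simplifies to (¬b ∧ s) ∧ (p ∧ b).
  b = True: the conjunct ¬b is False.
  b = False: the conjunct b is False.
Case m = False: the formula simplifies to b ∧ (((¬b ∧ s) ∧ (p ∧ b)) ∨ ¬b).
  b = True: the conjunct ((¬b ∧ s) ∧ (p ∧ b)) ∨ ¬b becomes (False ∧ p) ∨ ¬True = False.
  b = False: the conjunct b is False.
Both cases fail — unsatisfiable.

UNSATISFIABLE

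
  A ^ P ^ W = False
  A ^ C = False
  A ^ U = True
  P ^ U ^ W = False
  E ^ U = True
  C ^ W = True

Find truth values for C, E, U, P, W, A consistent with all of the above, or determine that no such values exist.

Adding constraints 1, 3, 4 mod 2: every variable appears an even number of times on the left, so the left side is 0.
But the right sides sum to 1 (mod 2). 0 ≠ 1 — the system is inconsistent.

The formula is unsatisfiable.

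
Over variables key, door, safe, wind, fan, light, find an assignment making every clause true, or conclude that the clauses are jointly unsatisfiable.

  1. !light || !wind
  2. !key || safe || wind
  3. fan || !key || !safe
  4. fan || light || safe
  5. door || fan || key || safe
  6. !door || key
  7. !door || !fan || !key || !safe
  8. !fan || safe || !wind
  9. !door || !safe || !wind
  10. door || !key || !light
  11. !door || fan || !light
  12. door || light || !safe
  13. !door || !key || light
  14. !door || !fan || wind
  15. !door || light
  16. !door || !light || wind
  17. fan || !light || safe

key: False; door: False; safe: True; wind: False; fan: False; light: True

Set key = False.
  then (!door || key) forces door = False.
Set safe = True.
  then (door || light || !safe) forces light = True.
  then (!light || !wind) forces wind = False.
Set fan = False.
All clauses satisfied.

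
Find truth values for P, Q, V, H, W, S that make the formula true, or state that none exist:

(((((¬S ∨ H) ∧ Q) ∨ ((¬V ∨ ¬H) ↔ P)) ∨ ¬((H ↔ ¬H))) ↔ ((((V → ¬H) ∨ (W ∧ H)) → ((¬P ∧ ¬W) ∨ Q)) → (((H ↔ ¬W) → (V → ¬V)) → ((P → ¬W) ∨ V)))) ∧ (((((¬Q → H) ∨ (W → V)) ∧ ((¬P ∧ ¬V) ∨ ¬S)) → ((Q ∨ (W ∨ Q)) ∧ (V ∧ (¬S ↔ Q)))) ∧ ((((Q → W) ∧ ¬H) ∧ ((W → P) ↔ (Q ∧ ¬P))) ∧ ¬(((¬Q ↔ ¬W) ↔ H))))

Unsatisfiable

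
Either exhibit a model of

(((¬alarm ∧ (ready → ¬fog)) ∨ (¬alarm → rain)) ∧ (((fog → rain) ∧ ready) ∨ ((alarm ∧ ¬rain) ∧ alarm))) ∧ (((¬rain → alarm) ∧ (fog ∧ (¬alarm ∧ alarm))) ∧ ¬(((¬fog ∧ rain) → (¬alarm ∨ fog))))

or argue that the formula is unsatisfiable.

Unsatisfiable

Case fog = True: the conjunct ¬(((¬fog ∧ rain) → (¬alarm ∨ fog))) becomes ¬((False → True)) = False.
Case fog = False: the conjunct fog is False.
Both cases fail — unsatisfiable.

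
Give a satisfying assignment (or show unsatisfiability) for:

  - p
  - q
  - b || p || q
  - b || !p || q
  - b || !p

p = True, b = True, q = True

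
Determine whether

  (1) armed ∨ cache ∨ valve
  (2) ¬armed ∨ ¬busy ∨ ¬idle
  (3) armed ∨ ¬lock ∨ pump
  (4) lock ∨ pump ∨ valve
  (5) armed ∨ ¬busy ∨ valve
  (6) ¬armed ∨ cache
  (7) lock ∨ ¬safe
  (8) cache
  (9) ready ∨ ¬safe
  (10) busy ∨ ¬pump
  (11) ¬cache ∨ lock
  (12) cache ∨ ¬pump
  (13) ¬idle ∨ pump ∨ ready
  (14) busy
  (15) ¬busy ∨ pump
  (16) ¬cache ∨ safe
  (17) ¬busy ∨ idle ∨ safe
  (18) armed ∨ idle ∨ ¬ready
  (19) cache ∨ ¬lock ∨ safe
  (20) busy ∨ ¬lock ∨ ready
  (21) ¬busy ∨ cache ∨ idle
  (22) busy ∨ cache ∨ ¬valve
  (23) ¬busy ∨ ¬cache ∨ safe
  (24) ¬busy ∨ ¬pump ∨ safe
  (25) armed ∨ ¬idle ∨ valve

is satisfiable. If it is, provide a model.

ready=T; lock=T; safe=T; armed=F; busy=T; pump=T; valve=T; idle=T; cache=T

Unit clause (cache) forces cache = True.
In (¬cache ∨ lock) only lock is left, so lock = True.
Unit clause (busy) forces busy = True.
In (¬busy ∨ pump) only pump is left, so pump = True.
In (¬cache ∨ safe) only safe is left, so safe = True.
In (ready ∨ ¬safe) only ready is left, so ready = True.
Set armed = False.
  then (armed ∨ ¬busy ∨ valve) forces valve = True.
  then (armed ∨ idle ∨ ¬ready) forces idle = True.
All clauses satisfied.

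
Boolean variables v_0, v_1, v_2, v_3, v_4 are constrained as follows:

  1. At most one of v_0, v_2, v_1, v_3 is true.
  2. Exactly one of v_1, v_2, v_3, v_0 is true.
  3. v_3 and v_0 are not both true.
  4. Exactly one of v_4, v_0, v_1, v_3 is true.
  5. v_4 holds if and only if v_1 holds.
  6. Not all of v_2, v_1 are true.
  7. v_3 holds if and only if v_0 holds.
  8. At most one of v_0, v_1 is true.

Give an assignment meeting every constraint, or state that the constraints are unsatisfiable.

Unsatisfiable — no assignment works.

Case v_4 = True:
  (4) with v_4=T forces v_0 = False.
  (4) with v_4=T forces v_1 = False.
  Constraint (5) is violated (v_4=T, v_1=F) — contradiction.
Case v_4 = False:
  (5) with v_4=F forces v_1 = False.
  If v_0 = True:
    (1) with v_0=T forces v_2 = False.
    (1) with v_0=T forces v_3 = False.
    now (7) is violated (v_3=F, v_0=T).
  If v_0 = False:
    (4) with v_4=F, v_0=F, v_1=F forces v_3 = True.
    now (7) is violated (v_3=T, v_0=F).
  Every sub-case reaches a contradiction.
Both cases fail — unsatisfiable.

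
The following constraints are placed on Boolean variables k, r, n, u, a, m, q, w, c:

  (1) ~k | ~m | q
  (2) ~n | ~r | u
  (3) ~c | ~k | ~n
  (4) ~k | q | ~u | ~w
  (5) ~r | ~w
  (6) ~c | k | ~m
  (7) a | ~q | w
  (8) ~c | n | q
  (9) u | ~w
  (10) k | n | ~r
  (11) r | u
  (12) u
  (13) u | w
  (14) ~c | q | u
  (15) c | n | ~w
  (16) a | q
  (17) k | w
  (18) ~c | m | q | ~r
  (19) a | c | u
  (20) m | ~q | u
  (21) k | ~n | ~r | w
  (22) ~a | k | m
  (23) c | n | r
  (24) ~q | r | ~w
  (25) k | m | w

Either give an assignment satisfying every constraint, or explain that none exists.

Unit clause (u) forces u = True.
Set k = True.
Set r = True.
  then (~r | ~w) forces w = False.
Set n = True.
  then (~c | ~k | ~n) forces c = False.
Set a = True.
Set m = True.
  then (~k | ~m | q) forces q = True.
All clauses satisfied.

k=T, r=T, n=T, u=T, a=T, m=T, q=T, w=F, c=F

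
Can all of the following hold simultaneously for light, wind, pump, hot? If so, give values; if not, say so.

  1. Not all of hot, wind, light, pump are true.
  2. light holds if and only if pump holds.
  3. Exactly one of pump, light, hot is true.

light=F, wind=F, pump=F, hot=T

  (1) {hot, wind, light, pump}: 1/4 true — not all ✓
  (2) light=F, pump=F — same ✓
  (3) {pump, light, hot}: 1 true — exactly one ✓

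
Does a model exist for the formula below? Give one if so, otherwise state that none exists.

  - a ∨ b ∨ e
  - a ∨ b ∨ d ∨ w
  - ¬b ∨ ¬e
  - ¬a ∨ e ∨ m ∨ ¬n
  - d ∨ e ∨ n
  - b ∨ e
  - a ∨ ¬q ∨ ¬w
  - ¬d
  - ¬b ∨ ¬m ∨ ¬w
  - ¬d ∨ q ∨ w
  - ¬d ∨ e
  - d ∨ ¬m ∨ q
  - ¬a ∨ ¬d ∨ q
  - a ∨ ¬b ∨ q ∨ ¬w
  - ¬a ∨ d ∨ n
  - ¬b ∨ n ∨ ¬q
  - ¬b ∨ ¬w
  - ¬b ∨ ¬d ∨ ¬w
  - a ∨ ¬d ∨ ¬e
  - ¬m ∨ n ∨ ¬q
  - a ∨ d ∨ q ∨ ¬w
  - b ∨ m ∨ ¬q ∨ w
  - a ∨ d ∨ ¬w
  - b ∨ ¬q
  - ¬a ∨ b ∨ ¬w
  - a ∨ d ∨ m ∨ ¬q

Unit clause (¬d) forces d = False.
Set m = False.
Set b = True.
  then (¬b ∨ ¬e) forces e = False.
  then (d ∨ e ∨ n) forces n = True.
  then (¬b ∨ ¬w) forces w = False.
  then (¬a ∨ e ∨ m ∨ ¬n) forces a = False.
  then (a ∨ d ∨ m ∨ ¬q) forces q = False.
All clauses satisfied.

m = False, b = True, w = False, q = False, e = False, n = True, d = False, a = False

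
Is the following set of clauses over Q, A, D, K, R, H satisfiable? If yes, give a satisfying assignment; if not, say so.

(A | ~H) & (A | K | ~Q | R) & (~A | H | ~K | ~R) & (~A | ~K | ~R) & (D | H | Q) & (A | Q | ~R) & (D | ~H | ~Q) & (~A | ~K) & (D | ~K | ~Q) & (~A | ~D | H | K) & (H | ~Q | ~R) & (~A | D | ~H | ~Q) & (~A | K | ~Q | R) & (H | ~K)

Q = False, A = True, D = True, K = False, R = False, H = True

Set Q = False.
Set A = True.
  then (~A | ~K) forces K = False.
Set D = True.
  then (~A | ~D | H | K) forces H = True.
Set R = False.
All clauses satisfied.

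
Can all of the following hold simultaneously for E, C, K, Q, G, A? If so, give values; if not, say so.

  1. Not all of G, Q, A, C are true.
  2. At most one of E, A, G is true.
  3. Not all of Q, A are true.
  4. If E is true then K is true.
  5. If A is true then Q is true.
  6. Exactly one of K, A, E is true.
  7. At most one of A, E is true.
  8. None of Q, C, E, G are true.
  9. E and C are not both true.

E=F; C=F; K=T; Q=F; G=F; A=F

  (1) {G, Q, A, C}: 0/4 true — not all ✓
  (2) {E, A, G}: 0 true — at most one ✓
  (3) {Q, A}: 0/2 true — not all ✓
  (4) E=F ⇒ K: vacuous ✓
  (5) A=F ⇒ Q: vacuous ✓
  (6) {K, A, E}: 1 true — exactly one ✓
  (7) {A, E}: 0 true — at most one ✓
  (8) {Q, C, E, G}: 0 true — none ✓
  (9) E=F, C=F — not both ✓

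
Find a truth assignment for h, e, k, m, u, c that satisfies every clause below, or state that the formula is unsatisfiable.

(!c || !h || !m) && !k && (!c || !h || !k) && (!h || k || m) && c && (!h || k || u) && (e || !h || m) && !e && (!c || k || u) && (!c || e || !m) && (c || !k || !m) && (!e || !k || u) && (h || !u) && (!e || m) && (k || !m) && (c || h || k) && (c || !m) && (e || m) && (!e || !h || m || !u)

Case e = True:
  Clause (!e) is falsified — contradiction.
Case e = False:
  (!k) forces k = False.
  (c) forces c = True.
  (!c || k || u) forces u = True.
  (!c || e || !m) forces m = False.
  Clause (e || m) is falsified — contradiction.
Both cases fail, so the formula is unsatisfiable.

The formula is unsatisfiable.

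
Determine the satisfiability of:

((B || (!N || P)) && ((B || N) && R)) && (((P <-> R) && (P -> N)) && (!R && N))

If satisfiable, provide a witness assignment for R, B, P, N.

Unsatisfiable

Case R = True: the conjunct !R is False.
Case R = False: the conjunct R is False.
Both cases fail — unsatisfiable.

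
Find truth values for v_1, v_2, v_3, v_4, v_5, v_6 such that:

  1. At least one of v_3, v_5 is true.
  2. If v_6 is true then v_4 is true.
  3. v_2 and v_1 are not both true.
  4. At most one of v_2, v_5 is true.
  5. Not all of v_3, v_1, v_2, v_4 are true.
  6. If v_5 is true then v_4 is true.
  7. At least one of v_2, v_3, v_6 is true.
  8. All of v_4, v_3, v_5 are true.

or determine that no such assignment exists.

v_1 = True; v_2 = False; v_3 = True; v_4 = True; v_5 = True; v_6 = False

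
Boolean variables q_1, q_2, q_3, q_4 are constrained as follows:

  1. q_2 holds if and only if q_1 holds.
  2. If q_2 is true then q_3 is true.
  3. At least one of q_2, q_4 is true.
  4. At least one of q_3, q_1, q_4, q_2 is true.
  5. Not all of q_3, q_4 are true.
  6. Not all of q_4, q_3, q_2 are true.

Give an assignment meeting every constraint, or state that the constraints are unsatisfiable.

q_1: True, q_2: True, q_3: True, q_4: False

  (1) q_2=T, q_1=T — same ✓
  (2) q_2=T ⇒ q_3: T ✓
  (3) {q_2, q_4}: 1 true — at least one ✓
  (4) {q_3, q_1, q_4, q_2}: 3 true — at least one ✓
  (5) {q_3, q_4}: 1/2 true — not all ✓
  (6) {q_4, q_3, q_2}: 2/3 true — not all ✓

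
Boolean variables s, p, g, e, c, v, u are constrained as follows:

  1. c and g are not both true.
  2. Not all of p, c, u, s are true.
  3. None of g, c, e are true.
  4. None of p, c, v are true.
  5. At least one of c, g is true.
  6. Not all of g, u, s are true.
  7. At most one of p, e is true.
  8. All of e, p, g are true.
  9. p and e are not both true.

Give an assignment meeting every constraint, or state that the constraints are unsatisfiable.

Unsatisfiable — no assignment works.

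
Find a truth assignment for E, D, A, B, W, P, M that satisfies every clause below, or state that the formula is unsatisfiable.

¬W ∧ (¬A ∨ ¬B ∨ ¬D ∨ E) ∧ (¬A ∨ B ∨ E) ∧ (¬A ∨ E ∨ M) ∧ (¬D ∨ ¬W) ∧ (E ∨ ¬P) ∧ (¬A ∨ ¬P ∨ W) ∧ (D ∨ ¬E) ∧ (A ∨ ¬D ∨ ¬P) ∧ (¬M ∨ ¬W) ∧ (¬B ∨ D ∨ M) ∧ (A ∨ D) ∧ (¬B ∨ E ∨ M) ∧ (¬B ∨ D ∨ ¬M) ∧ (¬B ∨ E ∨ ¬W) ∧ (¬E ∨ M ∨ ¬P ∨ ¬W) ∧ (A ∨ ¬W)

Unit clause (¬W) forces W = False.
Set E = True.
  then (D ∨ ¬E) forces D = True.
Set A = True.
  then (¬A ∨ ¬P ∨ W) forces P = False.
Set B = True.
Set M = True.
All clauses satisfied.

E=T; D=T; A=T; B=T; W=F; P=F; M=T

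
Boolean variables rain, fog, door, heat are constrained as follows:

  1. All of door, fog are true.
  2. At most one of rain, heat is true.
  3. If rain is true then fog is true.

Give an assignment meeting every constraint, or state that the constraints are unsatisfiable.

rain = False, fog = True, door = True, heat = False

  (1) {door, fog}: all 2 true ✓
  (2) {rain, heat}: 0 true — at most one ✓
  (3) rain=F ⇒ fog: vacuous ✓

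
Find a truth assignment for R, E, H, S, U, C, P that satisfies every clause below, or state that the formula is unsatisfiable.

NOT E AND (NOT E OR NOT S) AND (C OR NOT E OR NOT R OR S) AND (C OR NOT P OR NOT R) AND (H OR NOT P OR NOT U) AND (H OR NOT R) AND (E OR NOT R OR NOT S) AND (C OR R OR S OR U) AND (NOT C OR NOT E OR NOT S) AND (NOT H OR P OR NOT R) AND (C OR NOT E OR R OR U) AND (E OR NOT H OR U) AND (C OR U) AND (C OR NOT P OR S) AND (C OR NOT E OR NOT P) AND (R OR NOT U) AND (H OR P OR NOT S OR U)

Unit clause (NOT E) forces E = False.
Set R = False.
  then (R OR NOT U) forces U = False.
  then (E OR NOT H OR U) forces H = False.
  then (C OR U) forces C = True.
Set S = False.
Set P = False.
All clauses satisfied.

R=F; E=F; H=F; S=F; U=F; C=T; P=F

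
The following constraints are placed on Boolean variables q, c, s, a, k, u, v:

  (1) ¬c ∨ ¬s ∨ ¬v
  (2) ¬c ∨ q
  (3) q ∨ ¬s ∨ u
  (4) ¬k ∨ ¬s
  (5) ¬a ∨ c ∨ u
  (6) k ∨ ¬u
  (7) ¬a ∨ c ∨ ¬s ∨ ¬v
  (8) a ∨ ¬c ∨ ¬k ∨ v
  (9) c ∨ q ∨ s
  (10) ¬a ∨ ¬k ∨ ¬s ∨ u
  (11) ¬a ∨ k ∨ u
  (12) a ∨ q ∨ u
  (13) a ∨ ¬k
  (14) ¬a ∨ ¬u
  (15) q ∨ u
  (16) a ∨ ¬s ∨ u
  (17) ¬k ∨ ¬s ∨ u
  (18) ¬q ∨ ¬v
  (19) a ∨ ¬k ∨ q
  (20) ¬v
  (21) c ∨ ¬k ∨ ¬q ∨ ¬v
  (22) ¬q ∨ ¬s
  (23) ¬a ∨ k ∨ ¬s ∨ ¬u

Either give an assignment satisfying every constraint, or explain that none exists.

Unit clause (¬v) forces v = False.
Try q = False:
  (¬c ∨ q) forces c = False.
  (c ∨ q ∨ s) forces s = True.
  (q ∨ ¬s ∨ u) forces u = True.
  (¬k ∨ ¬s) forces k = False.
  clause (k ∨ ¬u) is falsified — backtrack.
So q = True.
  then (¬q ∨ ¬s) forces s = False.
Set c = True.
Set a = True.
  then (¬a ∨ ¬u) forces u = False.
  then (¬a ∨ k ∨ u) forces k = True.
All clauses satisfied.

q = True; c = True; s = False; a = True; k = True; u = False; v = False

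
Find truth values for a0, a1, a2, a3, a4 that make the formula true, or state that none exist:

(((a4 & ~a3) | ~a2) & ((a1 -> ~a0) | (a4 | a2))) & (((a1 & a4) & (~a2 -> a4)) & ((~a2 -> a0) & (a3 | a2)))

a0 = True; a1 = True; a2 = False; a3 = True; a4 = True

  ((a4 & ~a3) | ~a2) & ((a1 -> ~a0) | (a4 | a2)) = True
    (a4 & ~a3) | ~a2 = True
      a4 & ~a3 = False
        ~a3 = False
      ~a2 = True
    (a1 -> ~a0) | (a4 | a2) = True
      a1 -> ~a0 = False
        ~a0 = False
      a4 | a2 = True
  ((a1 & a4) & (~a2 -> a4)) & ((~a2 -> a0) & (a3 | a2)) = True
    (a1 & a4) & (~a2 -> a4) = True
      a1 & a4 = True
      ~a2 -> a4 = True
        ~a2 = True
    (~a2 -> a0) & (a3 | a2) = True
      ~a2 -> a0 = True
        ~a2 = True
      a3 | a2 = True
Both conjuncts True, so the formula holds.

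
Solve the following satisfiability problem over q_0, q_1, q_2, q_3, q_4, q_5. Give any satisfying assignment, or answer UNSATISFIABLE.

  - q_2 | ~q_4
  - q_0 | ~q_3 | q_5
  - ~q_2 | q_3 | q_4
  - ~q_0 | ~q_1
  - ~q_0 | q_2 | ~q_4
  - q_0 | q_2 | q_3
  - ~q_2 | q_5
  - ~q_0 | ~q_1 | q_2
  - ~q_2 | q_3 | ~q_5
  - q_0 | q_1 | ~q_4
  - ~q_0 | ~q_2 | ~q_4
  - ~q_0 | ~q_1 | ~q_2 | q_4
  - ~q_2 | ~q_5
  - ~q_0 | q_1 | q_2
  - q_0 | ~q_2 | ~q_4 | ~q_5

Try q_0 = True:
  (~q_0 | ~q_1) forces q_1 = False.
  (~q_0 | q_1 | q_2) forces q_2 = True.
  (~q_2 | q_5) forces q_5 = True.
  clause (~q_2 | ~q_5) is falsified — backtrack.
So q_0 = False.
Set q_1 = True.
Set q_2 = False.
  then (q_2 | ~q_4) forces q_4 = False.
  then (q_0 | q_2 | q_3) forces q_3 = True.
  then (q_0 | ~q_3 | q_5) forces q_5 = True.
All clauses satisfied.

q_0=F, q_1=T, q_2=F, q_3=T, q_4=F, q_5=T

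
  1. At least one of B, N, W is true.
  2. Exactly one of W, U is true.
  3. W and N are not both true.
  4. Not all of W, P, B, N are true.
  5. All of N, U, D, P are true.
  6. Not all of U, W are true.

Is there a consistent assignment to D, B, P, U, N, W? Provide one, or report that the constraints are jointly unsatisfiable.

D: True, B: True, P: True, U: True, N: True, W: False

  (1) {B, N, W}: 2 true — at least one ✓
  (2) {W, U}: 1 true — exactly one ✓
  (3) W=F, N=T — not both ✓
  (4) {W, P, B, N}: 3/4 true — not all ✓
  (5) {N, U, D, P}: all 4 true ✓
  (6) {U, W}: 1/2 true — not all ✓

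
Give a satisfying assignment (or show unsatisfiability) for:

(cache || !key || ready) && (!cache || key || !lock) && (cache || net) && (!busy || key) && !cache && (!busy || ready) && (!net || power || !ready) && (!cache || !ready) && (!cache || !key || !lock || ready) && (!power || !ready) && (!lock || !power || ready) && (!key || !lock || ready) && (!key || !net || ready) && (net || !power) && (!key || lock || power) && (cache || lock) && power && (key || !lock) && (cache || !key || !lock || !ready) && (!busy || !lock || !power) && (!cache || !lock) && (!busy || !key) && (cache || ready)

The formula is unsatisfiable.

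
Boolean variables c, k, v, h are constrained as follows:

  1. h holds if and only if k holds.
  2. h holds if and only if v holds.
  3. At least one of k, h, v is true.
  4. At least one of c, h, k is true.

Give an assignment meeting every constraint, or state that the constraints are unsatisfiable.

c=T, k=T, v=T, h=T

  (1) h=T, k=T — same ✓
  (2) h=T, v=T — same ✓
  (3) {k, h, v}: 3 true — at least one ✓
  (4) {c, h, k}: 3 true — at least one ✓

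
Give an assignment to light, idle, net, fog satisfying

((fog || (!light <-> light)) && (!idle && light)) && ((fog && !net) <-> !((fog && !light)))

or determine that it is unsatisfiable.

light: True, idle: False, net: False, fog: True

  (fog || (!light <-> light)) && (!idle && light) = True
    fog || (!light <-> light) = True
      !light <-> light = False
        !light = False
    !idle && light = True
      !idle = True
  (fog && !net) <-> !((fog && !light)) = True
    fog && !net = True
      !net = True
    !((fog && !light)) = True
      fog && !light = False
        !light = False
Both conjuncts True, so the formula holds.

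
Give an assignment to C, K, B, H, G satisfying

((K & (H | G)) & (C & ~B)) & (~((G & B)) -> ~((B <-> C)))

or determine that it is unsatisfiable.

C = True, K = True, B = False, H = False, G = True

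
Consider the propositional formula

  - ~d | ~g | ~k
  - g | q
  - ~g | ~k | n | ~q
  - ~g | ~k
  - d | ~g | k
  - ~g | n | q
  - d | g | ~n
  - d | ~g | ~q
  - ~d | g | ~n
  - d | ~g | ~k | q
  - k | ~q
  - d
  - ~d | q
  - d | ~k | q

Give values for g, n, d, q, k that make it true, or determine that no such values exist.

g = False; n = False; d = True; q = True; k = True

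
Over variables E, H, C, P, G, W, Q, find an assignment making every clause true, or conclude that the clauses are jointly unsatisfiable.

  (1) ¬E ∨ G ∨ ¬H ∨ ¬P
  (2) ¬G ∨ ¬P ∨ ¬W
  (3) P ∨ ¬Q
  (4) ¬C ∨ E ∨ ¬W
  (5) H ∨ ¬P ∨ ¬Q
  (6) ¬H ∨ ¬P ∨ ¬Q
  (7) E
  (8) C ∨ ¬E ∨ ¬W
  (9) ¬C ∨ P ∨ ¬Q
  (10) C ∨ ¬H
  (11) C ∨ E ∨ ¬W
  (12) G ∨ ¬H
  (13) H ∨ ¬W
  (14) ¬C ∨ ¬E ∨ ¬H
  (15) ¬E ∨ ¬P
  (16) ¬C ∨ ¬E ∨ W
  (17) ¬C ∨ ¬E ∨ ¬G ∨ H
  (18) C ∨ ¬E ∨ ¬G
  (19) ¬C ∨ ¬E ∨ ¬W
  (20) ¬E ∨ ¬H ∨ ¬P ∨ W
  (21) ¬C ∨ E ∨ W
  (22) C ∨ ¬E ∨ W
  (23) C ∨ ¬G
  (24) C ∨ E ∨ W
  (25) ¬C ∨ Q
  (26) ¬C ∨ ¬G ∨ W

Case E = True:
  (¬E ∨ ¬P) forces P = False.
  (P ∨ ¬Q) forces Q = False.
  (¬C ∨ Q) forces C = False.
  (C ∨ ¬E ∨ ¬W) forces W = False.
  Clause (C ∨ ¬E ∨ W) is falsified — contradiction.
Case E = False:
  Clause (E) is falsified — contradiction.
Both cases fail, so the formula is unsatisfiable.

Unsatisfiable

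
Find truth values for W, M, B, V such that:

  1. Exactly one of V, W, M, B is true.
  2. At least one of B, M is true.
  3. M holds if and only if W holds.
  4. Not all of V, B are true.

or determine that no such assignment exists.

W: False, M: False, B: True, V: False

  (1) {V, W, M, B}: 1 true — exactly one ✓
  (2) {B, M}: 1 true — at least one ✓
  (3) M=F, W=F — same ✓
  (4) {V, B}: 1/2 true — not all ✓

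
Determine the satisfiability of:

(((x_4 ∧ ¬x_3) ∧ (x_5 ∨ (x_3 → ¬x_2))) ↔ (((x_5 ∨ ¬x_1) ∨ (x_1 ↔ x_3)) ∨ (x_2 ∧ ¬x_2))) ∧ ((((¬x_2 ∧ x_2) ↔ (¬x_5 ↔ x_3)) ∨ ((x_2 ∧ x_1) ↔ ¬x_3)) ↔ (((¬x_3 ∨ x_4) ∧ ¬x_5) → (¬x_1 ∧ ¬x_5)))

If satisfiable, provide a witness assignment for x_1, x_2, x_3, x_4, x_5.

x_1=F, x_2=T, x_3=F, x_4=T, x_5=F

  ((x_4 ∧ ¬x_3) ∧ (x_5 ∨ (x_3 → ¬x_2))) ↔ (((x_5 ∨ ¬x_1) ∨ (x_1 ↔ x_3)) ∨ (x_2 ∧ ¬x_2)) = True
    (x_4 ∧ ¬x_3) ∧ (x_5 ∨ (x_3 → ¬x_2)) = True
      x_4 ∧ ¬x_3 = True
        ¬x_3 = True
      x_5 ∨ (x_3 → ¬x_2) = True
        x_3 → ¬x_2 = True
          ¬x_2 = False
    ((x_5 ∨ ¬x_1) ∨ (x_1 ↔ x_3)) ∨ (x_2 ∧ ¬x_2) = True
      (x_5 ∨ ¬x_1) ∨ (x_1 ↔ x_3) = True
        x_5 ∨ ¬x_1 = True
          ¬x_1 = True
        x_1 ↔ x_3 = True
      x_2 ∧ ¬x_2 = False
        ¬x_2 = False
  (((¬x_2 ∧ x_2) ↔ (¬x_5 ↔ x_3)) ∨ ((x_2 ∧ x_1) ↔ ¬x_3)) ↔ (((¬x_3 ∨ x_4) ∧ ¬x_5) → (¬x_1 ∧ ¬x_5)) = True
    ((¬x_2 ∧ x_2) ↔ (¬x_5 ↔ x_3)) ∨ ((x_2 ∧ x_1) ↔ ¬x_3) = True
      (¬x_2 ∧ x_2) ↔ (¬x_5 ↔ x_3) = True
        ¬x_2 ∧ x_2 = False
          ¬x_2 = False
        ¬x_5 ↔ x_3 = False
          ¬x_5 = True
      (x_2 ∧ x_1) ↔ ¬x_3 = False
        x_2 ∧ x_1 = False
        ¬x_3 = True
    ((¬x_3 ∨ x_4) ∧ ¬x_5) → (¬x_1 ∧ ¬x_5) = True
      (¬x_3 ∨ x_4) ∧ ¬x_5 = True
        ¬x_3 ∨ x_4 = True
          ¬x_3 = True
        ¬x_5 = True
      ¬x_1 ∧ ¬x_5 = True
        ¬x_1 = True
        ¬x_5 = True
Both conjuncts True, so the formula holds.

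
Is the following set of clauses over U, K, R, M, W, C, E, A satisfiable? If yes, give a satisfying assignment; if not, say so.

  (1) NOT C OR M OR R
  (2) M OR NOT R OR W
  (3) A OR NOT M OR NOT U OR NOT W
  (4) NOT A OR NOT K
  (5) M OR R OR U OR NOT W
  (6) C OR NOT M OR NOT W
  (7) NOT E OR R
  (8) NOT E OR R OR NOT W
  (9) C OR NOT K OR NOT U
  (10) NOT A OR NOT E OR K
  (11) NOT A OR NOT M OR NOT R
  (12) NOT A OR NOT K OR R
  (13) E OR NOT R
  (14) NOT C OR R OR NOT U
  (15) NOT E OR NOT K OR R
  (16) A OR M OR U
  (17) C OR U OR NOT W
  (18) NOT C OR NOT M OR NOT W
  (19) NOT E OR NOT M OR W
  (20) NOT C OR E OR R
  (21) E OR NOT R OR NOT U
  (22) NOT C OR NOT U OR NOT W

Set U = False.
Set K = False.
Set R = False.
  then (NOT E OR R) forces E = False.
  then (NOT C OR E OR R) forces C = False.
  then (C OR U OR NOT W) forces W = False.
Set M = True.
Set A = True.
All clauses satisfied.

U=F, K=F, R=F, M=T, W=F, C=F, E=F, A=T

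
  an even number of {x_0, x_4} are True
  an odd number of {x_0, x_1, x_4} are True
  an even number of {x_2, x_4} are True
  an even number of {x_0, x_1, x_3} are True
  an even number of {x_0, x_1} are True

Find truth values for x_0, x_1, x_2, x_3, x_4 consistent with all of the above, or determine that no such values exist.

x_0: True, x_1: True, x_2: True, x_3: False, x_4: True

{x_0, x_4}: 2 true → even ✓
{x_0, x_1, x_4}: 3 true → odd ✓
{x_2, x_4}: 2 true → even ✓
{x_0, x_1, x_3}: 2 true → even ✓
{x_0, x_1}: 2 true → even ✓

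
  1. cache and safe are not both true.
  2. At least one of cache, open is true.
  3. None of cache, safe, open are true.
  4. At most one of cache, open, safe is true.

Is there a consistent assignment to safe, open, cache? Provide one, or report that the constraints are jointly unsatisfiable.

The formula is unsatisfiable.

Case open = True:
  Constraint (3) is violated (open=T) — contradiction.
Case open = False:
  (2) with open=F forces cache = True.
  Constraint (3) is violated (cache=T) — contradiction.
Both cases fail — unsatisfiable.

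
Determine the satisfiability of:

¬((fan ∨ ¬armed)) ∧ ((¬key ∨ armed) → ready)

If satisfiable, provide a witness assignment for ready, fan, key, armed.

ready: True, fan: False, key: False, armed: True

  ¬((fan ∨ ¬armed)) = True
    fan ∨ ¬armed = False
      ¬armed = False
  (¬key ∨ armed) → ready = True
    ¬key ∨ armed = True
      ¬key = True
Both conjuncts True, so the formula holds.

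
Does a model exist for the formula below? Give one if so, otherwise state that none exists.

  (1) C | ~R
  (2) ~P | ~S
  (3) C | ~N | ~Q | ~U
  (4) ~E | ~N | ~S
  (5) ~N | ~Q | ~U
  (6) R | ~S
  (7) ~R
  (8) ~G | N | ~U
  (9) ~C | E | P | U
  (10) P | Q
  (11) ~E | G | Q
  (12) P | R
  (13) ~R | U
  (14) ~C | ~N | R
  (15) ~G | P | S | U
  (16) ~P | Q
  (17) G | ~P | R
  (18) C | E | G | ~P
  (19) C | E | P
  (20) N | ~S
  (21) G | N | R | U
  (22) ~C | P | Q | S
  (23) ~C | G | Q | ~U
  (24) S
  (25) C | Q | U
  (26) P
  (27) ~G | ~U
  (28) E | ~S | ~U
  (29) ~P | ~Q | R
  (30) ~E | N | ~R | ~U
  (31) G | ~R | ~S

Case P = True:
  (~P | ~S) forces S = False.
  Clause (S) is falsified — contradiction.
Case P = False:
  Clause (P) is falsified — contradiction.
Both cases fail, so the formula is unsatisfiable.

UNSATISFIABLE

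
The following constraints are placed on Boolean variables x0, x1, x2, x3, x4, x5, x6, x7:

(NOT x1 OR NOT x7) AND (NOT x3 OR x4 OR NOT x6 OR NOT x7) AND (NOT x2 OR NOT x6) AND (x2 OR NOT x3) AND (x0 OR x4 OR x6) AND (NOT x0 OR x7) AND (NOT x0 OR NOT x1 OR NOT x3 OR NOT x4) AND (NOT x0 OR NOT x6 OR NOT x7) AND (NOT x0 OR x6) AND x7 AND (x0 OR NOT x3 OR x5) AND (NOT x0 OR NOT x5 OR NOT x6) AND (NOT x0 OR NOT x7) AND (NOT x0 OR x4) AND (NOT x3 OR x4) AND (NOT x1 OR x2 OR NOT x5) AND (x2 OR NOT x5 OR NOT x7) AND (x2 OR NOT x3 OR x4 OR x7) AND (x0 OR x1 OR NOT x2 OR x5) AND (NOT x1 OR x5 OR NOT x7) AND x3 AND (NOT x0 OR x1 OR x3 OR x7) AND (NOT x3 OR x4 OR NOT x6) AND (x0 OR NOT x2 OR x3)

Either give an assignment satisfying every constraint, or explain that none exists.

x0 = False, x1 = False, x2 = True, x3 = True, x4 = True, x5 = True, x6 = False, x7 = True

Unit clause (x7) forces x7 = True.
In (NOT x0 OR NOT x7) only NOT x0 is left, so x0 = False.
Unit clause (x3) forces x3 = True.
In (NOT x1 OR NOT x7) only NOT x1 is left, so x1 = False.
In (x2 OR NOT x3) only x2 is left, so x2 = True.
In (x0 OR NOT x3 OR x5) only x5 is left, so x5 = True.
In (NOT x3 OR x4) only x4 is left, so x4 = True.
In (NOT x2 OR NOT x6) only NOT x6 is left, so x6 = False.
All clauses satisfied.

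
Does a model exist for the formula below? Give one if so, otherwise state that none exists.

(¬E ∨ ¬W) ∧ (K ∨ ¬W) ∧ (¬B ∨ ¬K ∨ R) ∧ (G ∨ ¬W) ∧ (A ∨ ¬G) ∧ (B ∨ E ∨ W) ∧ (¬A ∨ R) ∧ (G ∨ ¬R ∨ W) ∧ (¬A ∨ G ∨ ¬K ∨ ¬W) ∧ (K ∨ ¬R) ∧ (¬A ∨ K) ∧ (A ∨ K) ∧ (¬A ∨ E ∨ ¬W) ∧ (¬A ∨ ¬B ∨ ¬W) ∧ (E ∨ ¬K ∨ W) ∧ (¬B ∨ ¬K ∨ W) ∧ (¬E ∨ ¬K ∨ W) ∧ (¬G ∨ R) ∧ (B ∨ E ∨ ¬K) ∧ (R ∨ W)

UNSATISFIABLE

Case W = True:
  (¬E ∨ ¬W) forces E = False.
  (K ∨ ¬W) forces K = True.
  (G ∨ ¬W) forces G = True.
  (A ∨ ¬G) forces A = True.
  Clause (¬A ∨ E ∨ ¬W) is falsified — contradiction.
Case W = False:
  (R ∨ W) forces R = True.
  (G ∨ ¬R ∨ W) forces G = True.
  (A ∨ ¬G) forces A = True.
  (K ∨ ¬R) forces K = True.
  (E ∨ ¬K ∨ W) forces E = True.
  Clause (¬E ∨ ¬K ∨ W) is falsified — contradiction.
Both cases fail, so the formula is unsatisfiable.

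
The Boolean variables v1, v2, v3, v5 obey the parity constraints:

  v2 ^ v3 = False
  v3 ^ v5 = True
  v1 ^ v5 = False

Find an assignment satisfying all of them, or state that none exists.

v1: False; v2: True; v3: True; v5: False

v2 ^ v3 = T ^ T = False ✓
v3 ^ v5 = T ^ F = True ✓
v1 ^ v5 = F ^ F = False ✓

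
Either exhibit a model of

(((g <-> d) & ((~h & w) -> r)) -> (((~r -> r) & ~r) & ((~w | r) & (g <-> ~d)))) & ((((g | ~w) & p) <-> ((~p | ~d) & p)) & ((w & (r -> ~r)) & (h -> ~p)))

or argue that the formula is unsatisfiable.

w = True, r = False, d = False, g = True, h = True, p = False

  ((g <-> d) & ((~h & w) -> r)) -> (((~r -> r) & ~r) & ((~w | r) & (g <-> ~d))) = True
    (g <-> d) & ((~h & w) -> r) = False
      g <-> d = False
      (~h & w) -> r = True
        ~h & w = False
          ~h = False
    ((~r -> r) & ~r) & ((~w | r) & (g <-> ~d)) = False
      (~r -> r) & ~r = False
        ~r -> r = False
          ~r = True
        ~r = True
      (~w | r) & (g <-> ~d) = False
        ~w | r = False
          ~w = False
        g <-> ~d = True
          ~d = True
  (((g | ~w) & p) <-> ((~p | ~d) & p)) & ((w & (r -> ~r)) & (h -> ~p)) = True
    ((g | ~w) & p) <-> ((~p | ~d) & p) = True
      (g | ~w) & p = False
        g | ~w = True
          ~w = False
      (~p | ~d) & p = False
        ~p | ~d = True
          ~p = True
          ~d = True
    (w & (r -> ~r)) & (h -> ~p) = True
      w & (r -> ~r) = True
        r -> ~r = True
          ~r = True
      h -> ~p = True
        ~p = True
Both conjuncts True, so the formula holds.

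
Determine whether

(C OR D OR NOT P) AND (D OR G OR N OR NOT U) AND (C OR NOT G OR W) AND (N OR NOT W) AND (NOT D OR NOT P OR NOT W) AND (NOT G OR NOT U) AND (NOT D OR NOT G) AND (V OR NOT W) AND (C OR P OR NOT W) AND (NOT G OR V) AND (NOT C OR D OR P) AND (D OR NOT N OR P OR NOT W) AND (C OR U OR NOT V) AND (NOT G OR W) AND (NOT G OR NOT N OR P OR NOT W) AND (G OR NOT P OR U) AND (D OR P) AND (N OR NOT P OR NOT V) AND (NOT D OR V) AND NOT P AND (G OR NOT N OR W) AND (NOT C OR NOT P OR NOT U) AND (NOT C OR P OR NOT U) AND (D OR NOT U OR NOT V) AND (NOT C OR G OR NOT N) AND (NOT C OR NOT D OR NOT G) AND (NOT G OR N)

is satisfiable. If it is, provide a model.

V = True; W = False; N = False; D = True; C = False; G = False; P = False; U = True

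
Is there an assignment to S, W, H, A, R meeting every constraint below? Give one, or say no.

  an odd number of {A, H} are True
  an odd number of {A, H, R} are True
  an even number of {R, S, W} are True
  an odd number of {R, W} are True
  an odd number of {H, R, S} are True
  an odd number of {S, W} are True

UNSATISFIABLE

Adding constraints 1, 2, 3, 6 mod 2: every variable appears an even number of times on the left, so the left side is 0.
But the right sides sum to 1 (mod 2). 0 ≠ 1 — the system is inconsistent.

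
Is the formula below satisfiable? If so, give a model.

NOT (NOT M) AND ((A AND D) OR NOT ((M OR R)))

M=T; D=T; R=T; A=T

  NOT (NOT M) = True
    NOT M = False
  (A AND D) OR NOT ((M OR R)) = True
    A AND D = True
    NOT ((M OR R)) = False
      M OR R = True
Both conjuncts True, so the formula holds.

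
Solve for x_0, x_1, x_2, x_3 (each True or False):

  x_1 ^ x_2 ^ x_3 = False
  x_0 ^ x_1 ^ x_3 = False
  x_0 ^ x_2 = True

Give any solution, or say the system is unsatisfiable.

Adding constraints 1, 2, 3 mod 2: every variable appears an even number of times on the left, so the left side is 0.
But the right sides sum to 1 (mod 2). 0 ≠ 1 — the system is inconsistent.

Unsatisfiable — no assignment works.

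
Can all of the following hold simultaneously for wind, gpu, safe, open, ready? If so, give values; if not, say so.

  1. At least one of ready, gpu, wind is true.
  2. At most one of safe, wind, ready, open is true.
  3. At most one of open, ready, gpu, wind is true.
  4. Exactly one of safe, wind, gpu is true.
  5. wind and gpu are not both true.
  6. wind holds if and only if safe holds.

wind = False, gpu = True, safe = False, open = False, ready = False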